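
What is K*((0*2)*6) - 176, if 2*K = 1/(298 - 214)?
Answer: -176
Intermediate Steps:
K = 1/168 (K = 1/(2*(298 - 214)) = (½)/84 = (½)*(1/84) = 1/168 ≈ 0.0059524)
K*((0*2)*6) - 176 = ((0*2)*6)/168 - 176 = (0*6)/168 - 176 = (1/168)*0 - 176 = 0 - 176 = -176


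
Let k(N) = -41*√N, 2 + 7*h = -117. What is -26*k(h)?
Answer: 1066*I*√17 ≈ 4395.2*I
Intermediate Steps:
h = -17 (h = -2/7 + (⅐)*(-117) = -2/7 - 117/7 = -17)
-26*k(h) = -(-1066)*√(-17) = -(-1066)*I*√17 = 1066*I*√17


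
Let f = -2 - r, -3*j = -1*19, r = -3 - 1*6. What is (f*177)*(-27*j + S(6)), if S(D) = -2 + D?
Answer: -206913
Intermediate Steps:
r = -9 (r = -3 - 6 = -9)
j = 19/3 (j = -(-1)*19/3 = -1/3*(-19) = 19/3 ≈ 6.3333)
f = 7 (f = -2 - 1*(-9) = -2 + 9 = 7)
(f*177)*(-27*j + S(6)) = (7*177)*(-27*19/3 + (-2 + 6)) = 1239*(-171 + 4) = 1239*(-167) = -206913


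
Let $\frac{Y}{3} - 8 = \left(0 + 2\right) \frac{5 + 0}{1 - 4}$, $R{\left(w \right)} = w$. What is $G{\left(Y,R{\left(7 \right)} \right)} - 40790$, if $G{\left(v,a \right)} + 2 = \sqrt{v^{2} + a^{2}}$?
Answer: $-40792 + 7 \sqrt{5} \approx -40776.0$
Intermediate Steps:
$Y = 14$ ($Y = 24 + 3 \left(0 + 2\right) \frac{5 + 0}{1 - 4} = 24 + 3 \cdot 2 \frac{5}{-3} = 24 + 3 \cdot 2 \cdot 5 \left(- \frac{1}{3}\right) = 24 + 3 \cdot 2 \left(- \frac{5}{3}\right) = 24 + 3 \left(- \frac{10}{3}\right) = 24 - 10 = 14$)
$G{\left(v,a \right)} = -2 + \sqrt{a^{2} + v^{2}}$ ($G{\left(v,a \right)} = -2 + \sqrt{v^{2} + a^{2}} = -2 + \sqrt{a^{2} + v^{2}}$)
$G{\left(Y,R{\left(7 \right)} \right)} - 40790 = \left(-2 + \sqrt{7^{2} + 14^{2}}\right) - 40790 = \left(-2 + \sqrt{49 + 196}\right) - 40790 = \left(-2 + \sqrt{245}\right) - 40790 = \left(-2 + 7 \sqrt{5}\right) - 40790 = -40792 + 7 \sqrt{5}$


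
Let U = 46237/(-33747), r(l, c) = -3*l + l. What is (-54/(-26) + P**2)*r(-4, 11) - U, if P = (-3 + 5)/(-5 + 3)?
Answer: 11400121/438711 ≈ 25.986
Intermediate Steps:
r(l, c) = -2*l
P = -1 (P = 2/(-2) = 2*(-1/2) = -1)
U = -46237/33747 (U = 46237*(-1/33747) = -46237/33747 ≈ -1.3701)
(-54/(-26) + P**2)*r(-4, 11) - U = (-54/(-26) + (-1)**2)*(-2*(-4)) - 1*(-46237/33747) = (-54*(-1/26) + 1)*8 + 46237/33747 = (27/13 + 1)*8 + 46237/33747 = (40/13)*8 + 46237/33747 = 320/13 + 46237/33747 = 11400121/438711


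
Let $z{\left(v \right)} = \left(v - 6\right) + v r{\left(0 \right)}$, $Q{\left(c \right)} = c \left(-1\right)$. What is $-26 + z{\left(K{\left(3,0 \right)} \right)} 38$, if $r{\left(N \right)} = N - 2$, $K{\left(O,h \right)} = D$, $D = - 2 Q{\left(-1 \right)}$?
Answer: $-178$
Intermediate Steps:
$Q{\left(c \right)} = - c$
$D = -2$ ($D = - 2 \left(\left(-1\right) \left(-1\right)\right) = \left(-2\right) 1 = -2$)
$K{\left(O,h \right)} = -2$
$r{\left(N \right)} = -2 + N$
$z{\left(v \right)} = -6 - v$ ($z{\left(v \right)} = \left(v - 6\right) + v \left(-2 + 0\right) = \left(v - 6\right) + v \left(-2\right) = \left(-6 + v\right) - 2 v = -6 - v$)
$-26 + z{\left(K{\left(3,0 \right)} \right)} 38 = -26 + \left(-6 - -2\right) 38 = -26 + \left(-6 + 2\right) 38 = -26 - 152 = -178$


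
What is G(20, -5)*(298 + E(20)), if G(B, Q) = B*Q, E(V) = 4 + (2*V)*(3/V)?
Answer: -30800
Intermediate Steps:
E(V) = 10 (E(V) = 4 + 6 = 10)
G(20, -5)*(298 + E(20)) = (20*(-5))*(298 + 10) = -100*308 = -30800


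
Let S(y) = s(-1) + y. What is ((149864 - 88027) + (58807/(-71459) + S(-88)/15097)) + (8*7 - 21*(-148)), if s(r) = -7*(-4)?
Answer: 70123260714704/1078816523 ≈ 65000.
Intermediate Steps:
s(r) = 28
S(y) = 28 + y
((149864 - 88027) + (58807/(-71459) + S(-88)/15097)) + (8*7 - 21*(-148)) = ((149864 - 88027) + (58807/(-71459) + (28 - 88)/15097)) + (8*7 - 21*(-148)) = (61837 + (58807*(-1/71459) - 60*1/15097)) + (56 + 3108) = (61837 + (-58807/71459 - 60/15097)) + 3164 = (61837 - 892096819/1078816523) + 3164 = 66709885235932/1078816523 + 3164 = 70123260714704/1078816523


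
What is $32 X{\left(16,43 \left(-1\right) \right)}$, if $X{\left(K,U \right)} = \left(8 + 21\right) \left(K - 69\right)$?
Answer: $-49184$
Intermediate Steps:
$X{\left(K,U \right)} = -2001 + 29 K$ ($X{\left(K,U \right)} = 29 \left(-69 + K\right) = -2001 + 29 K$)
$32 X{\left(16,43 \left(-1\right) \right)} = 32 \left(-2001 + 29 \cdot 16\right) = 32 \left(-2001 + 464\right) = 32 \left(-1537\right) = -49184$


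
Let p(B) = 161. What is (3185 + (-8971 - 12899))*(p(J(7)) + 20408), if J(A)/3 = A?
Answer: -384331765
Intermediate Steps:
J(A) = 3*A
(3185 + (-8971 - 12899))*(p(J(7)) + 20408) = (3185 + (-8971 - 12899))*(161 + 20408) = (3185 - 21870)*20569 = -18685*20569 = -384331765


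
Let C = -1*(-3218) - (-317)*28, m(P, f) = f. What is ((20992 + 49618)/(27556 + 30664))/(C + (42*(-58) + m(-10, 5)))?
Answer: 7061/56257986 ≈ 0.00012551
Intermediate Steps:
C = 12094 (C = 3218 - 1*(-8876) = 3218 + 8876 = 12094)
((20992 + 49618)/(27556 + 30664))/(C + (42*(-58) + m(-10, 5))) = ((20992 + 49618)/(27556 + 30664))/(12094 + (42*(-58) + 5)) = (70610/58220)/(12094 + (-2436 + 5)) = (70610*(1/58220))/(12094 - 2431) = (7061/5822)/9663 = (7061/5822)*(1/9663) = 7061/56257986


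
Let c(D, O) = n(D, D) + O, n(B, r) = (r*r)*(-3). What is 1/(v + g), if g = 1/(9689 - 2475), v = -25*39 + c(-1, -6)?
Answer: -7214/7098575 ≈ -0.0010163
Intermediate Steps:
n(B, r) = -3*r**2 (n(B, r) = r**2*(-3) = -3*r**2)
c(D, O) = O - 3*D**2 (c(D, O) = -3*D**2 + O = O - 3*D**2)
v = -984 (v = -25*39 + (-6 - 3*(-1)**2) = -975 + (-6 - 3*1) = -975 + (-6 - 3) = -975 - 9 = -984)
g = 1/7214 ≈ 0.00013862
1/(v + g) = 1/(-984 + 1/7214) = 1/(-7098575/7214) = -7214/7098575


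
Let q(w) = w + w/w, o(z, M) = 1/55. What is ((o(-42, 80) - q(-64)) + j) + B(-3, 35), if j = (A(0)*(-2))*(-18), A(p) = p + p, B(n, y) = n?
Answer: 3301/55 ≈ 60.018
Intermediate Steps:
o(z, M) = 1/55
A(p) = 2*p
q(w) = 1 + w (q(w) = w + 1 = 1 + w)
j = 0 (j = ((2*0)*(-2))*(-18) = (0*(-2))*(-18) = 0*(-18) = 0)
((o(-42, 80) - q(-64)) + j) + B(-3, 35) = ((1/55 - (1 - 64)) + 0) - 3 = ((1/55 - 1*(-63)) + 0) - 3 = ((1/55 + 63) + 0) - 3 = (3466/55 + 0) - 3 = 3466/55 - 3 = 3301/55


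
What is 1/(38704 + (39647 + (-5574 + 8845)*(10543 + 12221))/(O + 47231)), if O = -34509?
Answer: 12722/566892979 ≈ 2.2442e-5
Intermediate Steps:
1/(38704 + (39647 + (-5574 + 8845)*(10543 + 12221))/(O + 47231)) = 1/(38704 + (39647 + (-5574 + 8845)*(10543 + 12221))/(-34509 + 47231)) = 1/(38704 + (39647 + 3271*22764)/12722) = 1/(38704 + (39647 + 74461044)*(1/12722)) = 1/(38704 + 74500691*(1/12722)) = 1/(38704 + 74500691/12722) = 1/(566892979/12722) = 12722/566892979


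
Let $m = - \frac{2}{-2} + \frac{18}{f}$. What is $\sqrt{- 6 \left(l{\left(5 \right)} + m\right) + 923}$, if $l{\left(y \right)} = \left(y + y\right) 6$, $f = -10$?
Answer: $\frac{\sqrt{14195}}{5} \approx 23.829$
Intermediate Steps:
$m = - \frac{4}{5}$ ($m = - \frac{2}{-2} + \frac{18}{-10} = \left(-2\right) \left(- \frac{1}{2}\right) + 18 \left(- \frac{1}{10}\right) = 1 - \frac{9}{5} = - \frac{4}{5} \approx -0.8$)
$l{\left(y \right)} = 12 y$ ($l{\left(y \right)} = 2 y 6 = 12 y$)
$\sqrt{- 6 \left(l{\left(5 \right)} + m\right) + 923} = \sqrt{- 6 \left(12 \cdot 5 - \frac{4}{5}\right) + 923} = \sqrt{- 6 \left(60 - \frac{4}{5}\right) + 923} = \sqrt{\left(-6\right) \frac{296}{5} + 923} = \sqrt{- \frac{1776}{5} + 923} = \sqrt{\frac{2839}{5}} = \frac{\sqrt{14195}}{5}$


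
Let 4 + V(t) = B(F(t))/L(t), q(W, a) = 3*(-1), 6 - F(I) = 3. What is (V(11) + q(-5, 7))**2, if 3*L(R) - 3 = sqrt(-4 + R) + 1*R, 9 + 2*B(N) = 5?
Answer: 31427/567 - 268*sqrt(7)/567 ≈ 54.176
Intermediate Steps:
F(I) = 3 (F(I) = 6 - 1*3 = 6 - 3 = 3)
B(N) = -2 (B(N) = -9/2 + (1/2)*5 = -9/2 + 5/2 = -2)
q(W, a) = -3
L(R) = 1 + R/3 + sqrt(-4 + R)/3 (L(R) = 1 + (sqrt(-4 + R) + 1*R)/3 = 1 + (sqrt(-4 + R) + R)/3 = 1 + (R + sqrt(-4 + R))/3 = 1 + (R/3 + sqrt(-4 + R)/3) = 1 + R/3 + sqrt(-4 + R)/3)
V(t) = -4 - 2/(1 + t/3 + sqrt(-4 + t)/3)
(V(11) + q(-5, 7))**2 = (2*(-9 - 2*11 - 2*sqrt(-4 + 11))/(3 + 11 + sqrt(-4 + 11)) - 3)**2 = (2*(-9 - 22 - 2*sqrt(7))/(3 + 11 + sqrt(7)) - 3)**2 = (2*(-31 - 2*sqrt(7))/(14 + sqrt(7)) - 3)**2 = (-3 + 2*(-31 - 2*sqrt(7))/(14 + sqrt(7)))**2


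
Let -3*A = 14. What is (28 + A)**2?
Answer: 4900/9 ≈ 544.44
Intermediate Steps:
A = -14/3 (A = -1/3*14 = -14/3 ≈ -4.6667)
(28 + A)**2 = (28 - 14/3)**2 = (70/3)**2 = 4900/9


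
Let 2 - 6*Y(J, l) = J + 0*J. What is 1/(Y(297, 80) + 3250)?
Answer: 6/19205 ≈ 0.00031242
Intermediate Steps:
Y(J, l) = ⅓ - J/6 (Y(J, l) = ⅓ - (J + 0*J)/6 = ⅓ - (J + 0)/6 = ⅓ - J/6)
1/(Y(297, 80) + 3250) = 1/((⅓ - ⅙*297) + 3250) = 1/((⅓ - 99/2) + 3250) = 1/(-295/6 + 3250) = 1/(19205/6) = 6/19205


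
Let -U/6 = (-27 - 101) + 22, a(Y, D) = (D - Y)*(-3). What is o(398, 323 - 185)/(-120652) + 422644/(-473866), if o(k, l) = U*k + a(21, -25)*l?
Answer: -725668955/230535809 ≈ -3.1478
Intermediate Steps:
a(Y, D) = -3*D + 3*Y
U = 636 (U = -6*((-27 - 101) + 22) = -6*(-128 + 22) = -6*(-106) = 636)
o(k, l) = 138*l + 636*k (o(k, l) = 636*k + (-3*(-25) + 3*21)*l = 636*k + (75 + 63)*l = 636*k + 138*l = 138*l + 636*k)
o(398, 323 - 185)/(-120652) + 422644/(-473866) = (138*(323 - 185) + 636*398)/(-120652) + 422644/(-473866) = (138*138 + 253128)*(-1/120652) + 422644*(-1/473866) = (19044 + 253128)*(-1/120652) - 211322/236933 = 272172*(-1/120652) - 211322/236933 = -68043/30163 - 211322/236933 = -725668955/230535809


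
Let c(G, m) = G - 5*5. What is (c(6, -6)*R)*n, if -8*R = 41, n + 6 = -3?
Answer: -7011/8 ≈ -876.38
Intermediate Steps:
n = -9 (n = -6 - 3 = -9)
c(G, m) = -25 + G (c(G, m) = G - 25 = -25 + G)
R = -41/8 (R = -1/8*41 = -41/8 ≈ -5.1250)
(c(6, -6)*R)*n = ((-25 + 6)*(-41/8))*(-9) = -19*(-41/8)*(-9) = (779/8)*(-9) = -7011/8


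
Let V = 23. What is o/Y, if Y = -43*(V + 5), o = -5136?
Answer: 1284/301 ≈ 4.2658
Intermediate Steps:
Y = -1204 (Y = -43*(23 + 5) = -43*28 = -1204)
o/Y = -5136/(-1204) = -5136*(-1/1204) = 1284/301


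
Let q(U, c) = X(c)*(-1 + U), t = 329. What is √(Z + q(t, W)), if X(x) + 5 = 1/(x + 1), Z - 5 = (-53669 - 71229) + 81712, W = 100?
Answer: I*√457185893/101 ≈ 211.7*I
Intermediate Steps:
Z = -43181 (Z = 5 + ((-53669 - 71229) + 81712) = 5 + (-124898 + 81712) = 5 - 43186 = -43181)
X(x) = -5 + 1/(1 + x) (X(x) = -5 + 1/(x + 1) = -5 + 1/(1 + x))
q(U, c) = (-1 + U)*(-4 - 5*c)/(1 + c) (q(U, c) = ((-4 - 5*c)/(1 + c))*(-1 + U) = (-1 + U)*(-4 - 5*c)/(1 + c))
√(Z + q(t, W)) = √(-43181 - (-1 + 329)*(4 + 5*100)/(1 + 100)) = √(-43181 - 1*328*(4 + 500)/101) = √(-43181 - 1*1/101*328*504) = √(-43181 - 165312/101) = √(-4526593/101) = I*√457185893/101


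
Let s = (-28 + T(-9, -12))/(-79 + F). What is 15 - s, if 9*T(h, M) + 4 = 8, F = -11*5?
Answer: 8921/603 ≈ 14.794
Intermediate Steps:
F = -55
T(h, M) = 4/9 (T(h, M) = -4/9 + (1/9)*8 = -4/9 + 8/9 = 4/9)
s = 124/603 (s = (-28 + 4/9)/(-79 - 55) = -248/9/(-134) = -248/9*(-1/134) = 124/603 ≈ 0.20564)
15 - s = 15 - 1*124/603 = 15 - 124/603 = 8921/603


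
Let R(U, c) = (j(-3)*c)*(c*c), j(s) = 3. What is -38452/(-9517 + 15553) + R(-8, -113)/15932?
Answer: -6685149035/24041388 ≈ -278.07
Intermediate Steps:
R(U, c) = 3*c³ (R(U, c) = (3*c)*(c*c) = (3*c)*c² = 3*c³)
-38452/(-9517 + 15553) + R(-8, -113)/15932 = -38452/(-9517 + 15553) + (3*(-113)³)/15932 = -38452/6036 + (3*(-1442897))*(1/15932) = -38452*1/6036 - 4328691*1/15932 = -9613/1509 - 4328691/15932 = -6685149035/24041388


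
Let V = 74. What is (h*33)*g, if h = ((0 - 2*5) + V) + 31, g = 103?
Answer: 322905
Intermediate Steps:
h = 95 (h = ((0 - 2*5) + 74) + 31 = ((0 - 10) + 74) + 31 = (-10 + 74) + 31 = 64 + 31 = 95)
(h*33)*g = (95*33)*103 = 3135*103 = 322905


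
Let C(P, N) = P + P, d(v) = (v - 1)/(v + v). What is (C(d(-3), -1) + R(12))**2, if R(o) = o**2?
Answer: 190096/9 ≈ 21122.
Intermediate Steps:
d(v) = (-1 + v)/(2*v) (d(v) = (-1 + v)/((2*v)) = (-1 + v)*(1/(2*v)) = (-1 + v)/(2*v))
C(P, N) = 2*P
(C(d(-3), -1) + R(12))**2 = (2*((1/2)*(-1 - 3)/(-3)) + 12**2)**2 = (2*((1/2)*(-1/3)*(-4)) + 144)**2 = (2*(2/3) + 144)**2 = (4/3 + 144)**2 = (436/3)**2 = 190096/9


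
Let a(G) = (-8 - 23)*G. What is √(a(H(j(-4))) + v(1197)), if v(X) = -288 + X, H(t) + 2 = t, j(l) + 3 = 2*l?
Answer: 4*√82 ≈ 36.222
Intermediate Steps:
j(l) = -3 + 2*l
H(t) = -2 + t
a(G) = -31*G
√(a(H(j(-4))) + v(1197)) = √(-31*(-2 + (-3 + 2*(-4))) + (-288 + 1197)) = √(-31*(-2 + (-3 - 8)) + 909) = √(-31*(-2 - 11) + 909) = √(-31*(-13) + 909) = √(403 + 909) = √1312 = 4*√82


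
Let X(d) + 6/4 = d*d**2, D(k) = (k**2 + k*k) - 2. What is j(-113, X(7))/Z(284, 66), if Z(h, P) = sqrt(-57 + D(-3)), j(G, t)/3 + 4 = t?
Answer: -2025*I*sqrt(41)/82 ≈ -158.13*I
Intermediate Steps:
D(k) = -2 + 2*k**2 (D(k) = (k**2 + k**2) - 2 = 2*k**2 - 2 = -2 + 2*k**2)
X(d) = -3/2 + d**3 (X(d) = -3/2 + d*d**2 = -3/2 + d**3)
j(G, t) = -12 + 3*t
Z(h, P) = I*sqrt(41) (Z(h, P) = sqrt(-57 + (-2 + 2*(-3)**2)) = sqrt(-57 + (-2 + 2*9)) = sqrt(-57 + (-2 + 18)) = sqrt(-57 + 16) = sqrt(-41) = I*sqrt(41))
j(-113, X(7))/Z(284, 66) = (-12 + 3*(-3/2 + 7**3))/((I*sqrt(41))) = (-12 + 3*(-3/2 + 343))*(-I*sqrt(41)/41) = (-12 + 3*(683/2))*(-I*sqrt(41)/41) = (-12 + 2049/2)*(-I*sqrt(41)/41) = 2025*(-I*sqrt(41)/41)/2 = -2025*I*sqrt(41)/82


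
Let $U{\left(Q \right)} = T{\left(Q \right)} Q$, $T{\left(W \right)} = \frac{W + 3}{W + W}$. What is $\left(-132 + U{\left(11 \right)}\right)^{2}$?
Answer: $15625$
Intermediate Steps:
$T{\left(W \right)} = \frac{3 + W}{2 W}$
$U{\left(Q \right)} = \frac{3}{2} + \frac{Q}{2}$ ($U{\left(Q \right)} = \frac{3 + Q}{2 Q} Q = \frac{3}{2} + \frac{Q}{2}$)
$\left(-132 + U{\left(11 \right)}\right)^{2} = \left(-132 + \left(\frac{3}{2} + \frac{1}{2} \cdot 11\right)\right)^{2} = \left(-132 + \left(\frac{3}{2} + \frac{11}{2}\right)\right)^{2} = \left(-132 + 7\right)^{2} = \left(-125\right)^{2} = 15625$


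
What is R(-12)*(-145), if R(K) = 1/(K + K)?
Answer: 145/24 ≈ 6.0417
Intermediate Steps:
R(K) = 1/(2*K)
R(-12)*(-145) = ((½)/(-12))*(-145) = ((½)*(-1/12))*(-145) = -1/24*(-145) = 145/24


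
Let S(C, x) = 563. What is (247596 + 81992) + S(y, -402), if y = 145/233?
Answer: 330151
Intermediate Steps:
y = 145/233 (y = 145*(1/233) = 145/233 ≈ 0.62232)
(247596 + 81992) + S(y, -402) = (247596 + 81992) + 563 = 329588 + 563 = 330151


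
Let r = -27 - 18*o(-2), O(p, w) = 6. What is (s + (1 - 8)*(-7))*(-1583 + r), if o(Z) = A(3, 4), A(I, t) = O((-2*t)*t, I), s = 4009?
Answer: -6971644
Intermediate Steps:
A(I, t) = 6
o(Z) = 6
r = -135 (r = -27 - 18*6 = -27 - 108 = -135)
(s + (1 - 8)*(-7))*(-1583 + r) = (4009 + (1 - 8)*(-7))*(-1583 - 135) = (4009 - 7*(-7))*(-1718) = (4009 + 49)*(-1718) = 4058*(-1718) = -6971644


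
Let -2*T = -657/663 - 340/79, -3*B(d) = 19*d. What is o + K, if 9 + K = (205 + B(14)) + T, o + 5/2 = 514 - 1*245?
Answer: 19718930/52377 ≈ 376.48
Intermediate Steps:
B(d) = -19*d/3
T = 92441/34918 (T = -(-657/663 - 340/79)/2 = -(-657*1/663 - 340*1/79)/2 = -(-219/221 - 340/79)/2 = -½*(-92441/17459) = 92441/34918 ≈ 2.6474)
o = 533/2 (o = -5/2 + (514 - 1*245) = -5/2 + (514 - 245) = -5/2 + 269 = 533/2 ≈ 266.50)
K = 11520919/104754 (K = -9 + ((205 - 19/3*14) + 92441/34918) = -9 + ((205 - 266/3) + 92441/34918) = -9 + (349/3 + 92441/34918) = -9 + 12463705/104754 = 11520919/104754 ≈ 109.98)
o + K = 533/2 + 11520919/104754 = 19718930/52377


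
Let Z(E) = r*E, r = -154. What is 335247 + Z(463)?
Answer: 263945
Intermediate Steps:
Z(E) = -154*E
335247 + Z(463) = 335247 - 154*463 = 335247 - 71302 = 263945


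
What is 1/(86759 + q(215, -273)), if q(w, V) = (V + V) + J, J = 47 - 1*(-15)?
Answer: 1/86275 ≈ 1.1591e-5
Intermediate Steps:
J = 62 (J = 47 + 15 = 62)
q(w, V) = 62 + 2*V (q(w, V) = (V + V) + 62 = 2*V + 62 = 62 + 2*V)
1/(86759 + q(215, -273)) = 1/(86759 + (62 + 2*(-273))) = 1/(86759 + (62 - 546)) = 1/(86759 - 484) = 1/86275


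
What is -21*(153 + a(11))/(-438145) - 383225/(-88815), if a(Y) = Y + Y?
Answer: 6729380510/1556553927 ≈ 4.3233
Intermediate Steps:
a(Y) = 2*Y
-21*(153 + a(11))/(-438145) - 383225/(-88815) = -21*(153 + 2*11)/(-438145) - 383225/(-88815) = -21*(153 + 22)*(-1/438145) - 383225*(-1/88815) = -21*175*(-1/438145) + 76645/17763 = -3675*(-1/438145) + 76645/17763 = 735/87629 + 76645/17763 = 6729380510/1556553927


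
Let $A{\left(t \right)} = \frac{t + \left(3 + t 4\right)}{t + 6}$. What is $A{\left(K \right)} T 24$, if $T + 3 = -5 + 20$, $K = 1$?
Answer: $\frac{2304}{7} \approx 329.14$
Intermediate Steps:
$A{\left(t \right)} = \frac{3 + 5 t}{6 + t}$ ($A{\left(t \right)} = \frac{t + \left(3 + 4 t\right)}{6 + t} = \frac{3 + 5 t}{6 + t}$)
$T = 12$ ($T = -3 + \left(-5 + 20\right) = -3 + 15 = 12$)
$A{\left(K \right)} T 24 = \frac{3 + 5 \cdot 1}{6 + 1} \cdot 12 \cdot 24 = \frac{3 + 5}{7} \cdot 12 \cdot 24 = \frac{1}{7} \cdot 8 \cdot 12 \cdot 24 = \frac{8}{7} \cdot 12 \cdot 24 = \frac{96}{7} \cdot 24 = \frac{2304}{7}$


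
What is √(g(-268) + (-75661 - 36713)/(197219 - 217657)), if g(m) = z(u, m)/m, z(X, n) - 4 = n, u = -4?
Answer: √3039251807559/684673 ≈ 2.5462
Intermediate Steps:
z(X, n) = 4 + n
g(m) = (4 + m)/m
√(g(-268) + (-75661 - 36713)/(197219 - 217657)) = √((4 - 268)/(-268) + (-75661 - 36713)/(197219 - 217657)) = √(-1/268*(-264) - 112374/(-20438)) = √(66/67 - 112374*(-1/20438)) = √(66/67 + 56187/10219) = √(4438983/684673) = √3039251807559/684673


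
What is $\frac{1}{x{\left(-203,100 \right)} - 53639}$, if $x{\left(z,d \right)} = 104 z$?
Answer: $- \frac{1}{74751} \approx -1.3378 \cdot 10^{-5}$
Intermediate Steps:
$\frac{1}{x{\left(-203,100 \right)} - 53639} = \frac{1}{104 \left(-203\right) - 53639} = \frac{1}{-21112 - 53639} = \frac{1}{-74751} = - \frac{1}{74751}$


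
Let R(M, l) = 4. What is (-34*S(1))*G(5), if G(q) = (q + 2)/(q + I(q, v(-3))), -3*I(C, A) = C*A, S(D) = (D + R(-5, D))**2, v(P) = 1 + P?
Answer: -714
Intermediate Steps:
S(D) = (4 + D)**2 (S(D) = (D + 4)**2 = (4 + D)**2)
I(C, A) = -A*C/3 (I(C, A) = -C*A/3 = -A*C/3)
G(q) = 3*(2 + q)/(5*q) (G(q) = (q + 2)/(q - (1 - 3)*q/3) = (2 + q)/(q - 1/3*(-2)*q) = (2 + q)/(q + 2*q/3) = (2 + q)/((5*q/3)) = (2 + q)*(3/(5*q)) = 3*(2 + q)/(5*q))
(-34*S(1))*G(5) = (-34*(4 + 1)**2)*((3/5)*(2 + 5)/5) = (-34*5**2)*((3/5)*(1/5)*7) = -34*25*(21/25) = -850*21/25 = -714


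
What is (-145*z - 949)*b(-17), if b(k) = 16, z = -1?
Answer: -12864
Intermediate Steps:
(-145*z - 949)*b(-17) = (-145*(-1) - 949)*16 = (145 - 949)*16 = -804*16 = -12864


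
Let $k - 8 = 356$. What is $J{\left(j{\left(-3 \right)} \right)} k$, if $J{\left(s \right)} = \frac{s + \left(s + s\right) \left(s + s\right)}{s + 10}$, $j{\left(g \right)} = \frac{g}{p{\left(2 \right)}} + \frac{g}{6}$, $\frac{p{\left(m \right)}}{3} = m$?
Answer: $\frac{364}{3} \approx 121.33$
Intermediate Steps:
$k = 364$ ($k = 8 + 356 = 364$)
$p{\left(m \right)} = 3 m$
$j{\left(g \right)} = \frac{g}{3}$ ($j{\left(g \right)} = \frac{g}{3 \cdot 2} + \frac{g}{6} = \frac{g}{6} + g \frac{1}{6} = g \frac{1}{6} + \frac{g}{6} = \frac{g}{6} + \frac{g}{6} = \frac{g}{3}$)
$J{\left(s \right)} = \frac{s + 4 s^{2}}{10 + s}$ ($J{\left(s \right)} = \frac{s + 2 s 2 s}{10 + s} = \frac{s + 4 s^{2}}{10 + s}$)
$J{\left(j{\left(-3 \right)} \right)} k = \frac{\frac{1}{3} \left(-3\right) \left(1 + 4 \cdot \frac{1}{3} \left(-3\right)\right)}{10 + \frac{1}{3} \left(-3\right)} 364 = - \frac{1 + 4 \left(-1\right)}{10 - 1} \cdot 364 = - \frac{1 - 4}{9} \cdot 364 = \left(-1\right) \frac{1}{9} \left(-3\right) 364 = \frac{1}{3} \cdot 364 = \frac{364}{3}$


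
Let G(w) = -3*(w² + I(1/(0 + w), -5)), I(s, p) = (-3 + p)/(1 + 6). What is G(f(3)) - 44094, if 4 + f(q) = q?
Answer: -308655/7 ≈ -44094.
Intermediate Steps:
f(q) = -4 + q
I(s, p) = -3/7 + p/7 (I(s, p) = (-3 + p)/7 = (-3 + p)*(⅐) = -3/7 + p/7)
G(w) = 24/7 - 3*w² (G(w) = -3*(w² + (-3/7 + (⅐)*(-5))) = -3*(w² + (-3/7 - 5/7)) = -3*(w² - 8/7) = -3*(-8/7 + w²) = 24/7 - 3*w²)
G(f(3)) - 44094 = (24/7 - 3*(-4 + 3)²) - 44094 = (24/7 - 3*(-1)²) - 44094 = (24/7 - 3*1) - 44094 = (24/7 - 3) - 44094 = 3/7 - 44094 = -308655/7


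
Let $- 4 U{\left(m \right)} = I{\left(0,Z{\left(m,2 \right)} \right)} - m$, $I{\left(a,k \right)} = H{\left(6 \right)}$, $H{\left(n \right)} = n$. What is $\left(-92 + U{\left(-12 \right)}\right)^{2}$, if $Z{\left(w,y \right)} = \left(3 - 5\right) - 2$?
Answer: $\frac{37249}{4} \approx 9312.3$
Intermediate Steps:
$Z{\left(w,y \right)} = -4$ ($Z{\left(w,y \right)} = -2 - 2 = -4$)
$I{\left(a,k \right)} = 6$
$U{\left(m \right)} = - \frac{3}{2} + \frac{m}{4}$ ($U{\left(m \right)} = - \frac{6 - m}{4} = - \frac{3}{2} + \frac{m}{4}$)
$\left(-92 + U{\left(-12 \right)}\right)^{2} = \left(-92 + \left(- \frac{3}{2} + \frac{1}{4} \left(-12\right)\right)\right)^{2} = \left(-92 - \frac{9}{2}\right)^{2} = \left(- \frac{193}{2}\right)^{2} = \frac{37249}{4}$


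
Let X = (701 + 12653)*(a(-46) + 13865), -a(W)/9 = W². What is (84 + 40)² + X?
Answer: -69144990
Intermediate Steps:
a(W) = -9*W²
X = -69160366 (X = (701 + 12653)*(-9*(-46)² + 13865) = 13354*(-9*2116 + 13865) = 13354*(-19044 + 13865) = 13354*(-5179) = -69160366)
(84 + 40)² + X = (84 + 40)² - 69160366 = 124² - 69160366 = 15376 - 69160366 = -69144990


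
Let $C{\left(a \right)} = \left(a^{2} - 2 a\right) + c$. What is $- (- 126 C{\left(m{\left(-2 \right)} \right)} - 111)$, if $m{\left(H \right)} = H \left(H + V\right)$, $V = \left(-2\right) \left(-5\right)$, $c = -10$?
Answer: $35139$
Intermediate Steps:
$V = 10$
$m{\left(H \right)} = H \left(10 + H\right)$ ($m{\left(H \right)} = H \left(H + 10\right) = H \left(10 + H\right)$)
$C{\left(a \right)} = -10 + a^{2} - 2 a$ ($C{\left(a \right)} = \left(a^{2} - 2 a\right) - 10 = -10 + a^{2} - 2 a$)
$- (- 126 C{\left(m{\left(-2 \right)} \right)} - 111) = - (- 126 \left(-10 + \left(- 2 \left(10 - 2\right)\right)^{2} - 2 \left(- 2 \left(10 - 2\right)\right)\right) - 111) = - (- 126 \left(-10 + \left(\left(-2\right) 8\right)^{2} - 2 \left(\left(-2\right) 8\right)\right) - 111) = - (- 126 \left(-10 + \left(-16\right)^{2} - -32\right) - 111) = - (- 126 \left(-10 + 256 + 32\right) - 111) = - (\left(-126\right) 278 - 111) = - (-35028 - 111) = \left(-1\right) \left(-35139\right) = 35139$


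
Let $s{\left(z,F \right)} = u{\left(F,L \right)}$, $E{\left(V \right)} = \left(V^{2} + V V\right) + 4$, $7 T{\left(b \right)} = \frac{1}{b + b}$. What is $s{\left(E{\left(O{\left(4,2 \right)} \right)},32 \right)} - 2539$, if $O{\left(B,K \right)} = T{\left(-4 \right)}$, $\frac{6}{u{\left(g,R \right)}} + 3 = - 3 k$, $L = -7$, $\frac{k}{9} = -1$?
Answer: $- \frac{10155}{4} \approx -2538.8$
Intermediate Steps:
$k = -9$ ($k = 9 \left(-1\right) = -9$)
$u{\left(g,R \right)} = \frac{1}{4}$ ($u{\left(g,R \right)} = \frac{6}{-3 - -27} = \frac{6}{-3 + 27} = \frac{6}{24} = 6 \cdot \frac{1}{24} = \frac{1}{4}$)
$T{\left(b \right)} = \frac{1}{14 b}$ ($T{\left(b \right)} = \frac{1}{7 \left(b + b\right)} = \frac{1}{7 \cdot 2 b} = \frac{\frac{1}{2} \frac{1}{b}}{7} = \frac{1}{14 b}$)
$O{\left(B,K \right)} = - \frac{1}{56}$ ($O{\left(B,K \right)} = \frac{1}{14 \left(-4\right)} = \frac{1}{14} \left(- \frac{1}{4}\right) = - \frac{1}{56}$)
$E{\left(V \right)} = 4 + 2 V^{2}$ ($E{\left(V \right)} = \left(V^{2} + V^{2}\right) + 4 = 2 V^{2} + 4 = 4 + 2 V^{2}$)
$s{\left(z,F \right)} = \frac{1}{4}$
$s{\left(E{\left(O{\left(4,2 \right)} \right)},32 \right)} - 2539 = \frac{1}{4} - 2539 = - \frac{10155}{4}$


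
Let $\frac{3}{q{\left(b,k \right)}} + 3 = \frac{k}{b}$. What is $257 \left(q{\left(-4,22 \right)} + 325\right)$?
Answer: $\frac{1418383}{17} \approx 83434.0$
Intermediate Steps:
$q{\left(b,k \right)} = \frac{3}{-3 + \frac{k}{b}}$
$257 \left(q{\left(-4,22 \right)} + 325\right) = 257 \left(\left(-3\right) \left(-4\right) \frac{1}{\left(-1\right) 22 + 3 \left(-4\right)} + 325\right) = 257 \left(\left(-3\right) \left(-4\right) \frac{1}{-22 - 12} + 325\right) = 257 \left(\left(-3\right) \left(-4\right) \frac{1}{-34} + 325\right) = 257 \left(\left(-3\right) \left(-4\right) \left(- \frac{1}{34}\right) + 325\right) = 257 \left(- \frac{6}{17} + 325\right) = 257 \cdot \frac{5519}{17} = \frac{1418383}{17}$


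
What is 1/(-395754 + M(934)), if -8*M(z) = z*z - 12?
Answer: -1/504797 ≈ -1.9810e-6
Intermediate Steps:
M(z) = 3/2 - z²/8 (M(z) = -(z*z - 12)/8 = -(z² - 12)/8 = -(-12 + z²)/8 = 3/2 - z²/8)
1/(-395754 + M(934)) = 1/(-395754 + (3/2 - ⅛*934²)) = 1/(-395754 + (3/2 - ⅛*872356)) = 1/(-395754 + (3/2 - 218089/2)) = 1/(-395754 - 109043) = 1/(-504797) = -1/504797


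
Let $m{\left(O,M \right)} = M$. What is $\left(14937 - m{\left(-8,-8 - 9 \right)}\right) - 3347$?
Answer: $11607$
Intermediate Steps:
$\left(14937 - m{\left(-8,-8 - 9 \right)}\right) - 3347 = \left(14937 - \left(-8 - 9\right)\right) - 3347 = \left(14937 - -17\right) - 3347 = \left(14937 + 17\right) - 3347 = 14954 - 3347 = 11607$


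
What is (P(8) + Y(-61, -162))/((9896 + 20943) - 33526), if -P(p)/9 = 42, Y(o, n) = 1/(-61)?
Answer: 23059/163907 ≈ 0.14068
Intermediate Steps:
Y(o, n) = -1/61
P(p) = -378 (P(p) = -9*42 = -378)
(P(8) + Y(-61, -162))/((9896 + 20943) - 33526) = (-378 - 1/61)/((9896 + 20943) - 33526) = -23059/(61*(30839 - 33526)) = -23059/61/(-2687) = -23059/61*(-1/2687) = 23059/163907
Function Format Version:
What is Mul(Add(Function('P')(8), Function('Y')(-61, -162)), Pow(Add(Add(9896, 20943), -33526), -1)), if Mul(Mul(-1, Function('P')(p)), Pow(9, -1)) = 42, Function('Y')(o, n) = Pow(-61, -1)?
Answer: Rational(23059, 163907) ≈ 0.14068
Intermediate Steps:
Function('Y')(o, n) = Rational(-1, 61)
Function('P')(p) = -378 (Function('P')(p) = Mul(-9, 42) = -378)
Mul(Add(Function('P')(8), Function('Y')(-61, -162)), Pow(Add(Add(9896, 20943), -33526), -1)) = Mul(Add(-378, Rational(-1, 61)), Pow(Add(Add(9896, 20943), -33526), -1)) = Mul(Rational(-23059, 61), Pow(Add(30839, -33526), -1)) = Mul(Rational(-23059, 61), Pow(-2687, -1)) = Mul(Rational(-23059, 61), Rational(-1, 2687)) = Rational(23059, 163907)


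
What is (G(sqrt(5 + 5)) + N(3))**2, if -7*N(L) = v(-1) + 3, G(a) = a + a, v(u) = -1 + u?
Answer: 1961/49 - 4*sqrt(10)/7 ≈ 38.213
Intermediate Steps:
G(a) = 2*a
N(L) = -1/7 (N(L) = -((-1 - 1) + 3)/7 = -(-2 + 3)/7 = -1/7*1 = -1/7)
(G(sqrt(5 + 5)) + N(3))**2 = (2*sqrt(5 + 5) - 1/7)**2 = (2*sqrt(10) - 1/7)**2 = (-1/7 + 2*sqrt(10))**2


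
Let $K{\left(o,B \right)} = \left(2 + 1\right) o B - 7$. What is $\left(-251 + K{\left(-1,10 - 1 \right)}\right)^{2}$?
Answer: $81225$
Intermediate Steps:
$K{\left(o,B \right)} = -7 + 3 B o$ ($K{\left(o,B \right)} = 3 o B - 7 = 3 B o - 7 = -7 + 3 B o$)
$\left(-251 + K{\left(-1,10 - 1 \right)}\right)^{2} = \left(-251 + \left(-7 + 3 \left(10 - 1\right) \left(-1\right)\right)\right)^{2} = \left(-251 + \left(-7 + 3 \cdot 9 \left(-1\right)\right)\right)^{2} = \left(-251 - 34\right)^{2} = \left(-285\right)^{2} = 81225$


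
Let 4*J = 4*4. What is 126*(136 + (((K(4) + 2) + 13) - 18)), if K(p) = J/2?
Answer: 17010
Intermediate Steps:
J = 4 (J = (4*4)/4 = (1/4)*16 = 4)
K(p) = 2 (K(p) = 4/2 = 4*(1/2) = 2)
126*(136 + (((K(4) + 2) + 13) - 18)) = 126*(136 + (((2 + 2) + 13) - 18)) = 126*(136 + ((4 + 13) - 18)) = 126*(136 + (17 - 18)) = 126*(136 - 1) = 126*135 = 17010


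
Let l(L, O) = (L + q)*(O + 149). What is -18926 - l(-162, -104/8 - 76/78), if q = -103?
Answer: 657376/39 ≈ 16856.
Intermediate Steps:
l(L, O) = (-103 + L)*(149 + O) (l(L, O) = (L - 103)*(O + 149) = (-103 + L)*(149 + O))
-18926 - l(-162, -104/8 - 76/78) = -18926 - (-15347 - 103*(-104/8 - 76/78) + 149*(-162) - 162*(-104/8 - 76/78)) = -18926 - (-15347 - 103*(-104*1/8 - 76*1/78) - 24138 - 162*(-104*1/8 - 76*1/78)) = -18926 - (-15347 - 103*(-13 - 38/39) - 24138 - 162*(-13 - 38/39)) = -18926 - (-15347 - 103*(-545/39) - 24138 - 162*(-545/39)) = -18926 - (-15347 + 56135/39 - 24138 + 29430/13) = -18926 - 1*(-1395490/39) = -18926 + 1395490/39 = 657376/39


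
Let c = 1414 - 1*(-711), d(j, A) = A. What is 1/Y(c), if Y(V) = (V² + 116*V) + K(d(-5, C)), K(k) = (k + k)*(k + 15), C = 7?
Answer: 1/4762433 ≈ 2.0998e-7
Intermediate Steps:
c = 2125 (c = 1414 + 711 = 2125)
K(k) = 2*k*(15 + k) (K(k) = (2*k)*(15 + k) = 2*k*(15 + k))
Y(V) = 308 + V² + 116*V (Y(V) = (V² + 116*V) + 2*7*(15 + 7) = (V² + 116*V) + 2*7*22 = (V² + 116*V) + 308 = 308 + V² + 116*V)
1/Y(c) = 1/(308 + 2125² + 116*2125) = 1/(308 + 4515625 + 246500) = 1/4762433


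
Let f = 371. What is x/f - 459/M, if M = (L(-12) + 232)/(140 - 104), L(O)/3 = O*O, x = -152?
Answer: -1557833/61586 ≈ -25.295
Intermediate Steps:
L(O) = 3*O² (L(O) = 3*(O*O) = 3*O²)
M = 166/9 (M = (3*(-12)² + 232)/(140 - 104) = (3*144 + 232)/36 = (432 + 232)*(1/36) = 664*(1/36) = 166/9 ≈ 18.444)
x/f - 459/M = -152/371 - 459/166/9 = -152*1/371 - 459*9/166 = -152/371 - 4131/166 = -1557833/61586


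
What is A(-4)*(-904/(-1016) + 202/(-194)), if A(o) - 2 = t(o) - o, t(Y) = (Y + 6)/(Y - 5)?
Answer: -32344/36957 ≈ -0.87518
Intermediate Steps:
t(Y) = (6 + Y)/(-5 + Y)
A(o) = 2 - o + (6 + o)/(-5 + o) (A(o) = 2 + ((6 + o)/(-5 + o) - o) = 2 + (-o + (6 + o)/(-5 + o)) = 2 - o + (6 + o)/(-5 + o))
A(-4)*(-904/(-1016) + 202/(-194)) = ((-4 - 1*(-4)² + 8*(-4))/(-5 - 4))*(-904/(-1016) + 202/(-194)) = ((-4 - 1*16 - 32)/(-9))*(-904*(-1/1016) + 202*(-1/194)) = (-(-4 - 16 - 32)/9)*(113/127 - 101/97) = -⅑*(-52)*(-1866/12319) = (52/9)*(-1866/12319) = -32344/36957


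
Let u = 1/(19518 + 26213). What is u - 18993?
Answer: -868568882/45731 ≈ -18993.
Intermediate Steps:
u = 1/45731 ≈ 2.1867e-5
u - 18993 = 1/45731 - 18993 = -868568882/45731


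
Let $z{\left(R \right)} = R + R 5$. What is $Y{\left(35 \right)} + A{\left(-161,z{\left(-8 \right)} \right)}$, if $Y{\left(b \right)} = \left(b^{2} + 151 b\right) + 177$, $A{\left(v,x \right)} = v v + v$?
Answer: $32447$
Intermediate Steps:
$z{\left(R \right)} = 6 R$ ($z{\left(R \right)} = R + 5 R = 6 R$)
$A{\left(v,x \right)} = v + v^{2}$ ($A{\left(v,x \right)} = v^{2} + v = v + v^{2}$)
$Y{\left(b \right)} = 177 + b^{2} + 151 b$
$Y{\left(35 \right)} + A{\left(-161,z{\left(-8 \right)} \right)} = \left(177 + 35^{2} + 151 \cdot 35\right) - 161 \left(1 - 161\right) = \left(177 + 1225 + 5285\right) - -25760 = 6687 + 25760 = 32447$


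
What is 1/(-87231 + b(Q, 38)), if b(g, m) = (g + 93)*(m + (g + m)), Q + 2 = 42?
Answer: -1/71803 ≈ -1.3927e-5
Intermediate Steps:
Q = 40 (Q = -2 + 42 = 40)
b(g, m) = (93 + g)*(g + 2*m)
1/(-87231 + b(Q, 38)) = 1/(-87231 + (40² + 93*40 + 186*38 + 2*40*38)) = 1/(-87231 + (1600 + 3720 + 7068 + 3040)) = 1/(-87231 + 15428) = 1/(-71803) = -1/71803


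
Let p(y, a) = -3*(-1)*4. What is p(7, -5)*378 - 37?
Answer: 4499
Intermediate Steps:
p(y, a) = 12 (p(y, a) = 3*4 = 12)
p(7, -5)*378 - 37 = 12*378 - 37 = 4536 - 37 = 4499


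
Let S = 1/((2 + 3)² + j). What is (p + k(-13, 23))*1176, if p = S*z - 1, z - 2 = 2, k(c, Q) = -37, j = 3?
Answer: -44520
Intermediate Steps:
S = 1/28 (S = 1/((2 + 3)² + 3) = 1/(5² + 3) = 1/(25 + 3) = 1/28 ≈ 0.035714)
z = 4 (z = 2 + 2 = 4)
p = -6/7 (p = (1/28)*4 - 1 = ⅐ - 1 = -6/7 ≈ -0.85714)
(p + k(-13, 23))*1176 = (-6/7 - 37)*1176 = -265/7*1176 = -44520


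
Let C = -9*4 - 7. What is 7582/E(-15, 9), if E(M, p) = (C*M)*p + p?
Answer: 223/171 ≈ 1.3041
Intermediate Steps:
C = -43 (C = -36 - 7 = -43)
E(M, p) = p - 43*M*p (E(M, p) = (-43*M)*p + p = -43*M*p + p = p - 43*M*p)
7582/E(-15, 9) = 7582/((9*(1 - 43*(-15)))) = 7582/((9*(1 + 645))) = 7582/((9*646)) = 7582/5814 = 7582*(1/5814) = 223/171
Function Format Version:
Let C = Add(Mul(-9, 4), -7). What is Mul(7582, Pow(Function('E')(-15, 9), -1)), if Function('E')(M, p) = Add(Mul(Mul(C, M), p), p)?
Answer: Rational(223, 171) ≈ 1.3041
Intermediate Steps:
C = -43 (C = Add(-36, -7) = -43)
Function('E')(M, p) = Add(p, Mul(-43, M, p)) (Function('E')(M, p) = Add(Mul(Mul(-43, M), p), p) = Add(Mul(-43, M, p), p) = Add(p, Mul(-43, M, p)))
Mul(7582, Pow(Function('E')(-15, 9), -1)) = Mul(7582, Pow(Mul(9, Add(1, Mul(-43, -15))), -1)) = Mul(7582, Pow(Mul(9, Add(1, 645)), -1)) = Mul(7582, Pow(Mul(9, 646), -1)) = Mul(7582, Pow(5814, -1)) = Mul(7582, Rational(1, 5814)) = Rational(223, 171)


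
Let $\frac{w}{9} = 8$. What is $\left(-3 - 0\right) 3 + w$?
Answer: $63$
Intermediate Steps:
$w = 72$ ($w = 9 \cdot 8 = 72$)
$\left(-3 - 0\right) 3 + w = \left(-3 - 0\right) 3 + 72 = \left(-3 + 0\right) 3 + 72 = \left(-3\right) 3 + 72 = -9 + 72 = 63$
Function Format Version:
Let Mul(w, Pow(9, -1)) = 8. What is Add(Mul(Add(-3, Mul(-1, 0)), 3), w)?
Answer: 63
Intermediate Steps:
w = 72 (w = Mul(9, 8) = 72)
Add(Mul(Add(-3, Mul(-1, 0)), 3), w) = Add(Mul(Add(-3, Mul(-1, 0)), 3), 72) = Add(Mul(Add(-3, 0), 3), 72) = Add(Mul(-3, 3), 72) = Add(-9, 72) = 63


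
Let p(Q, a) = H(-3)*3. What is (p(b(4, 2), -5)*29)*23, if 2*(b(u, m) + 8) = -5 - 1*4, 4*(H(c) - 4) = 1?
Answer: 34017/4 ≈ 8504.3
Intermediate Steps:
H(c) = 17/4 (H(c) = 4 + (¼)*1 = 4 + ¼ = 17/4)
b(u, m) = -25/2 (b(u, m) = -8 + (-5 - 1*4)/2 = -8 + (-5 - 4)/2 = -8 + (½)*(-9) = -8 - 9/2 = -25/2)
p(Q, a) = 51/4 (p(Q, a) = (17/4)*3 = 51/4)
(p(b(4, 2), -5)*29)*23 = ((51/4)*29)*23 = (1479/4)*23 = 34017/4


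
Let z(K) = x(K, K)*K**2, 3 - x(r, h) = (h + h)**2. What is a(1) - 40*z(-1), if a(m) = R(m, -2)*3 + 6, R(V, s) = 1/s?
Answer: 89/2 ≈ 44.500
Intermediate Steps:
x(r, h) = 3 - 4*h**2 (x(r, h) = 3 - (h + h)**2 = 3 - (2*h)**2 = 3 - 4*h**2)
a(m) = 9/2 (a(m) = 3/(-2) + 6 = -1/2*3 + 6 = -3/2 + 6 = 9/2)
z(K) = K**2*(3 - 4*K**2) (z(K) = (3 - 4*K**2)*K**2 = K**2*(3 - 4*K**2))
a(1) - 40*z(-1) = 9/2 - 40*(-1)**2*(3 - 4*(-1)**2) = 9/2 - 40*(3 - 4*1) = 9/2 - 40*(3 - 4) = 9/2 - 40*(-1) = 9/2 + 40 = 89/2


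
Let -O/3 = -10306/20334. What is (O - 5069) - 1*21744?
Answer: -90864104/3389 ≈ -26811.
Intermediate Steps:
O = 5153/3389 (O = -(-30918)/20334 = -3*(-5153/10167) = 5153/3389 ≈ 1.5205)
(O - 5069) - 1*21744 = (5153/3389 - 5069) - 1*21744 = -17173688/3389 - 21744 = -90864104/3389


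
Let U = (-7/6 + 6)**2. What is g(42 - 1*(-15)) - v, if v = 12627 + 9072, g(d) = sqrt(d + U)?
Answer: -21699 + sqrt(2893)/6 ≈ -21690.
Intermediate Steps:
U = 841/36 (U = (-7*1/6 + 6)**2 = (-7/6 + 6)**2 = (29/6)**2 = 841/36 ≈ 23.361)
g(d) = sqrt(841/36 + d) (g(d) = sqrt(d + 841/36) = sqrt(841/36 + d))
v = 21699
g(42 - 1*(-15)) - v = sqrt(841 + 36*(42 - 1*(-15)))/6 - 1*21699 = sqrt(841 + 36*(42 + 15))/6 - 21699 = sqrt(841 + 36*57)/6 - 21699 = sqrt(841 + 2052)/6 - 21699 = sqrt(2893)/6 - 21699 = -21699 + sqrt(2893)/6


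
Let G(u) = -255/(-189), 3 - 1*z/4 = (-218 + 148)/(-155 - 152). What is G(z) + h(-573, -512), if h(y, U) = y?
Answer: -36014/63 ≈ -571.65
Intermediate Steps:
z = 3404/307 (z = 12 - 4*(-218 + 148)/(-155 - 152) = 12 - (-280)/(-307) = 12 - (-280)*(-1)/307 = 12 - 4*70/307 = 12 - 280/307 = 3404/307 ≈ 11.088)
G(u) = 85/63 (G(u) = -255*(-1/189) = 85/63)
G(z) + h(-573, -512) = 85/63 - 573 = -36014/63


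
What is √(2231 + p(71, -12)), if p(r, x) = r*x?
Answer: √1379 ≈ 37.135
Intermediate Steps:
√(2231 + p(71, -12)) = √(2231 + 71*(-12)) = √(2231 - 852) = √1379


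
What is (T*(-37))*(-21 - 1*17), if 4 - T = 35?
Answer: -43586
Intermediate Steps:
T = -31 (T = 4 - 1*35 = 4 - 35 = -31)
(T*(-37))*(-21 - 1*17) = (-31*(-37))*(-21 - 1*17) = 1147*(-21 - 17) = 1147*(-38) = -43586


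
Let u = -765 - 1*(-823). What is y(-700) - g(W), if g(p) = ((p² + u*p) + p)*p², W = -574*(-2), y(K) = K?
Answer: -1826135227644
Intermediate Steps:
W = 1148
u = 58 (u = -765 + 823 = 58)
g(p) = p²*(p² + 59*p) (g(p) = ((p² + 58*p) + p)*p² = (p² + 59*p)*p² = p²*(p² + 59*p))
y(-700) - g(W) = -700 - 1148³*(59 + 1148) = -700 - 1512953792*1207 = -700 - 1*1826135226944 = -700 - 1826135226944 = -1826135227644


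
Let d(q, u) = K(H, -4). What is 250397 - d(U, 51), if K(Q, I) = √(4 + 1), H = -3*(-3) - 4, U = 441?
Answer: 250397 - √5 ≈ 2.5039e+5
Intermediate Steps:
H = 5 (H = 9 - 4 = 5)
K(Q, I) = √5
d(q, u) = √5
250397 - d(U, 51) = 250397 - √5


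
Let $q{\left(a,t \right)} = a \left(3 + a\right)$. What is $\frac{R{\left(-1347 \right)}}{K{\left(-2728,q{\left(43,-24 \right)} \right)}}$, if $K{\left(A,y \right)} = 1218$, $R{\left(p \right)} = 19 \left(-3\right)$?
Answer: $- \frac{19}{406} \approx -0.046798$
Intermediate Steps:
$R{\left(p \right)} = -57$
$\frac{R{\left(-1347 \right)}}{K{\left(-2728,q{\left(43,-24 \right)} \right)}} = - \frac{57}{1218} = \left(-57\right) \frac{1}{1218} = - \frac{19}{406}$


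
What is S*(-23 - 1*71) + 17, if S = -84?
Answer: 7913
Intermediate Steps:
S*(-23 - 1*71) + 17 = -84*(-23 - 1*71) + 17 = -84*(-23 - 71) + 17 = -84*(-94) + 17 = 7896 + 17 = 7913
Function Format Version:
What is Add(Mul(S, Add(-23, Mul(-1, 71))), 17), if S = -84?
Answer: 7913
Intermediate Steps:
Add(Mul(S, Add(-23, Mul(-1, 71))), 17) = Add(Mul(-84, Add(-23, Mul(-1, 71))), 17) = Add(Mul(-84, Add(-23, -71)), 17) = Add(Mul(-84, -94), 17) = Add(7896, 17) = 7913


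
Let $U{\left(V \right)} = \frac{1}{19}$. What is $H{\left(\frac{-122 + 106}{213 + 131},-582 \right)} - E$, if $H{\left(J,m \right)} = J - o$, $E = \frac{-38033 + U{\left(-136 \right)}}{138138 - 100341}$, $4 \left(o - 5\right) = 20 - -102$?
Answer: $- \frac{49609705}{1436286} \approx -34.54$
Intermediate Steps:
$U{\left(V \right)} = \frac{1}{19}$
$o = \frac{71}{2}$ ($o = 5 + \frac{20 - -102}{4} = 5 + \frac{20 + 102}{4} = 5 + \frac{1}{4} \cdot 122 = 5 + \frac{61}{2} = \frac{71}{2} \approx 35.5$)
$E = - \frac{722626}{718143}$ ($E = \frac{-38033 + \frac{1}{19}}{138138 - 100341} = - \frac{722626}{19 \cdot 37797} = \left(- \frac{722626}{19}\right) \frac{1}{37797} = - \frac{722626}{718143} \approx -1.0062$)
$H{\left(J,m \right)} = - \frac{71}{2} + J$ ($H{\left(J,m \right)} = J - \frac{71}{2} = - \frac{71}{2} + J$)
$H{\left(\frac{-122 + 106}{213 + 131},-582 \right)} - E = \left(- \frac{71}{2} + \frac{-122 + 106}{213 + 131}\right) - - \frac{722626}{718143} = \left(- \frac{71}{2} - \frac{16}{344}\right) + \frac{722626}{718143} = \left(- \frac{71}{2} - \frac{2}{43}\right) + \frac{722626}{718143} = - \frac{3057}{86} + \frac{722626}{718143} = - \frac{49609705}{1436286}$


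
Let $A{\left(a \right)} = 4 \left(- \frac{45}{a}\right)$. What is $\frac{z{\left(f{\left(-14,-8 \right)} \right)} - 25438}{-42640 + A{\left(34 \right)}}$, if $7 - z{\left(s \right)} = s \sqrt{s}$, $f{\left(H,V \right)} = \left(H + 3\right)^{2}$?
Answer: $\frac{227477}{362485} \approx 0.62755$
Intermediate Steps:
$f{\left(H,V \right)} = \left(3 + H\right)^{2}$
$A{\left(a \right)} = - \frac{180}{a}$
$z{\left(s \right)} = 7 - s^{\frac{3}{2}}$ ($z{\left(s \right)} = 7 - s \sqrt{s} = 7 - s^{\frac{3}{2}}$)
$\frac{z{\left(f{\left(-14,-8 \right)} \right)} - 25438}{-42640 + A{\left(34 \right)}} = \frac{\left(7 - \left(\left(3 - 14\right)^{2}\right)^{\frac{3}{2}}\right) - 25438}{-42640 - \frac{180}{34}} = \frac{\left(7 - \left(\left(-11\right)^{2}\right)^{\frac{3}{2}}\right) - 25438}{-42640 - \frac{90}{17}} = \frac{\left(7 - 121^{\frac{3}{2}}\right) - 25438}{-42640 - \frac{90}{17}} = \frac{\left(7 - 1331\right) - 25438}{- \frac{724970}{17}} = \left(\left(7 - 1331\right) - 25438\right) \left(- \frac{17}{724970}\right) = \left(-1324 - 25438\right) \left(- \frac{17}{724970}\right) = \left(-26762\right) \left(- \frac{17}{724970}\right) = \frac{227477}{362485}$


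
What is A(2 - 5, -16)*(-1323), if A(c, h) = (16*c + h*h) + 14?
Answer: -293706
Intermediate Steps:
A(c, h) = 14 + h² + 16*c (A(c, h) = (16*c + h²) + 14 = (h² + 16*c) + 14 = 14 + h² + 16*c)
A(2 - 5, -16)*(-1323) = (14 + (-16)² + 16*(2 - 5))*(-1323) = (14 + 256 + 16*(-3))*(-1323) = (14 + 256 - 48)*(-1323) = 222*(-1323) = -293706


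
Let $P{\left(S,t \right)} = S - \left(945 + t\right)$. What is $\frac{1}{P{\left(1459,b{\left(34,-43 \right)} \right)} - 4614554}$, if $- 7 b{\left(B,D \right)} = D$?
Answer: $- \frac{7}{32298323} \approx -2.1673 \cdot 10^{-7}$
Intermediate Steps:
$b{\left(B,D \right)} = - \frac{D}{7}$
$P{\left(S,t \right)} = -945 + S - t$
$\frac{1}{P{\left(1459,b{\left(34,-43 \right)} \right)} - 4614554} = \frac{1}{\left(-945 + 1459 - \left(- \frac{1}{7}\right) \left(-43\right)\right) - 4614554} = \frac{1}{\left(-945 + 1459 - \frac{43}{7}\right) - 4614554} = \frac{1}{\frac{3555}{7} - 4614554} = \frac{1}{- \frac{32298323}{7}} = - \frac{7}{32298323}$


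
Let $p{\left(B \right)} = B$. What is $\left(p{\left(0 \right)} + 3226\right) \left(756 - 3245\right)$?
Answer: $-8029514$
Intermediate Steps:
$\left(p{\left(0 \right)} + 3226\right) \left(756 - 3245\right) = \left(0 + 3226\right) \left(756 - 3245\right) = 3226 \left(-2489\right) = -8029514$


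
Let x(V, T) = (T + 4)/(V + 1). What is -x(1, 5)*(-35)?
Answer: 315/2 ≈ 157.50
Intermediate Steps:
x(V, T) = (4 + T)/(1 + V)
-x(1, 5)*(-35) = -(4 + 5)/(1 + 1)*(-35) = -9/2*(-35) = -(1/2)*9*(-35) = -9*(-35)/2 = -1*(-315/2) = 315/2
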